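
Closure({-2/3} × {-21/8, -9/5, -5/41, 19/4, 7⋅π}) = {-2/3} × {-21/8, -9/5, -5/41, 19/4, 7⋅π}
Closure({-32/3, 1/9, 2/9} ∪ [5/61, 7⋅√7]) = {-32/3} ∪ [5/61, 7⋅√7]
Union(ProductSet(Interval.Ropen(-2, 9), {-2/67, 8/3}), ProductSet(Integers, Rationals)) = Union(ProductSet(Integers, Rationals), ProductSet(Interval.Ropen(-2, 9), {-2/67, 8/3}))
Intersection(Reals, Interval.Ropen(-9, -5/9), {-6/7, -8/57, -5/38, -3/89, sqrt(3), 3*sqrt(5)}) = {-6/7}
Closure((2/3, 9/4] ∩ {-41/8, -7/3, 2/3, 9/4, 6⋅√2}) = {9/4}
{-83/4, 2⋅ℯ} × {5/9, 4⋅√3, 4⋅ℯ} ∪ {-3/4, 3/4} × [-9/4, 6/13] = ({-3/4, 3/4} × [-9/4, 6/13]) ∪ ({-83/4, 2⋅ℯ} × {5/9, 4⋅√3, 4⋅ℯ})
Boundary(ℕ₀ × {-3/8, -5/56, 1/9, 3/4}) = ℕ₀ × {-3/8, -5/56, 1/9, 3/4}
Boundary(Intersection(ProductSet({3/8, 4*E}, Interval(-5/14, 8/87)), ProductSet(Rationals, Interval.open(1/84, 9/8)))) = ProductSet({3/8}, Interval(1/84, 8/87))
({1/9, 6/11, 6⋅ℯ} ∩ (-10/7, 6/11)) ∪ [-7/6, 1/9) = [-7/6, 1/9]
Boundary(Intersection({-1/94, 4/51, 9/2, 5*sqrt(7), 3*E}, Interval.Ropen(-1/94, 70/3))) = {-1/94, 4/51, 9/2, 5*sqrt(7), 3*E}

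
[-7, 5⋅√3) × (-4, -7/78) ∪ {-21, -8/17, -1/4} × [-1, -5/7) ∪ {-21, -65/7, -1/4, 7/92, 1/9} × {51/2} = ({-21, -65/7, -1/4, 7/92, 1/9} × {51/2}) ∪ ({-21, -8/17, -1/4} × [-1, -5/7)) ∪ ([-7, 5⋅√3) × (-4, -7/78))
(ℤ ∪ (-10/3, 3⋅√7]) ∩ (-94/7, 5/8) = {-13, -12, …, 0} ∪ (-10/3, 5/8)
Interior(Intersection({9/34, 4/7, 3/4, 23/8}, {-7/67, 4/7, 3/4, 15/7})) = EmptySet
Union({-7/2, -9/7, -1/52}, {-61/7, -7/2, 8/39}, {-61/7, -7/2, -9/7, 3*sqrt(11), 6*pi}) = {-61/7, -7/2, -9/7, -1/52, 8/39, 3*sqrt(11), 6*pi}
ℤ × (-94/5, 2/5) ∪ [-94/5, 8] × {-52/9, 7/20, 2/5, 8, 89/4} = (ℤ × (-94/5, 2/5)) ∪ ([-94/5, 8] × {-52/9, 7/20, 2/5, 8, 89/4})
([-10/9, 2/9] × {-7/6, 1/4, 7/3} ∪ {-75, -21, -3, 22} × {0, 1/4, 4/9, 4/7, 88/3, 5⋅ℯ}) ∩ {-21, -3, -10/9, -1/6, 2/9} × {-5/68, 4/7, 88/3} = {-21, -3} × {4/7, 88/3}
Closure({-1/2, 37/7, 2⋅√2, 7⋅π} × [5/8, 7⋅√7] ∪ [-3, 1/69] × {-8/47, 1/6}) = ([-3, 1/69] × {-8/47, 1/6}) ∪ ({-1/2, 37/7, 2⋅√2, 7⋅π} × [5/8, 7⋅√7])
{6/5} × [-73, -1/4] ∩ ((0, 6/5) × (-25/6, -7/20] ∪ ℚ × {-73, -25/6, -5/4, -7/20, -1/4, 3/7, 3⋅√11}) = {6/5} × {-73, -25/6, -5/4, -7/20, -1/4}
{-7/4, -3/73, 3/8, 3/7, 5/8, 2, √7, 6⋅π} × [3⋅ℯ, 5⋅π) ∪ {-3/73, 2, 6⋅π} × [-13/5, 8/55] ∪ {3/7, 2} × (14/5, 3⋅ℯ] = ({3/7, 2} × (14/5, 3⋅ℯ]) ∪ ({-3/73, 2, 6⋅π} × [-13/5, 8/55]) ∪ ({-7/4, -3/73, 3/8, 3/7, 5/8, 2, √7, 6⋅π} × [3⋅ℯ, 5⋅π))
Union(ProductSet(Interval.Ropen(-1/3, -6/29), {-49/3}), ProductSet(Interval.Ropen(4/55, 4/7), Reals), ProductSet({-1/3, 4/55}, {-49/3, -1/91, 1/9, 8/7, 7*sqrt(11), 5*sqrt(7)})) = Union(ProductSet({-1/3, 4/55}, {-49/3, -1/91, 1/9, 8/7, 7*sqrt(11), 5*sqrt(7)}), ProductSet(Interval.Ropen(-1/3, -6/29), {-49/3}), ProductSet(Interval.Ropen(4/55, 4/7), Reals))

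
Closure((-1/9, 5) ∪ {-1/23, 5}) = [-1/9, 5]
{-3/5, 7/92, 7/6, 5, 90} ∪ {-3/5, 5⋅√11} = {-3/5, 7/92, 7/6, 5, 90, 5⋅√11}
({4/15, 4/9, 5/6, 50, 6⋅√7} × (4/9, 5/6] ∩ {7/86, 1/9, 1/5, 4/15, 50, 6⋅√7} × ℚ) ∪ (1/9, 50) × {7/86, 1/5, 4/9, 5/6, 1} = ((1/9, 50) × {7/86, 1/5, 4/9, 5/6, 1}) ∪ ({4/15, 50, 6⋅√7} × (ℚ ∩ (4/9, 5/6]))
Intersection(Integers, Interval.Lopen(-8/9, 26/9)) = Range(0, 3, 1)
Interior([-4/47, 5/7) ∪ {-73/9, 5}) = (-4/47, 5/7)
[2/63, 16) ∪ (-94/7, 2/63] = (-94/7, 16)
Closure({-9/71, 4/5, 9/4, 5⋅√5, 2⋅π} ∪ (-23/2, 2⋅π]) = [-23/2, 2⋅π] ∪ {5⋅√5}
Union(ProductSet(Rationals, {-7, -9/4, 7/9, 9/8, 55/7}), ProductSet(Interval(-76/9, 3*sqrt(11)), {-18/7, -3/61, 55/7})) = Union(ProductSet(Interval(-76/9, 3*sqrt(11)), {-18/7, -3/61, 55/7}), ProductSet(Rationals, {-7, -9/4, 7/9, 9/8, 55/7}))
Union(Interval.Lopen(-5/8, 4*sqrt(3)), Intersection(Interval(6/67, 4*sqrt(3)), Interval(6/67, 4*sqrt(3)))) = Interval.Lopen(-5/8, 4*sqrt(3))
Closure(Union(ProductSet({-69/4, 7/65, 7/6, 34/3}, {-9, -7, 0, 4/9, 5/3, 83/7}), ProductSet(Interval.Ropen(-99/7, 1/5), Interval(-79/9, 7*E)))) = Union(ProductSet({-69/4, 7/65, 7/6, 34/3}, {-9, -7, 0, 4/9, 5/3, 83/7}), ProductSet(Interval(-99/7, 1/5), Interval(-79/9, 7*E)))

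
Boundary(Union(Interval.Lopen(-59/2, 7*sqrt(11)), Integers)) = Union(Complement(Integers, Interval.open(-59/2, 7*sqrt(11))), {-59/2, 7*sqrt(11)})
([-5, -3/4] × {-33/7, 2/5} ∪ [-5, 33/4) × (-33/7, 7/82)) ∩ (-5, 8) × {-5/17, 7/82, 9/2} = (-5, 8) × {-5/17}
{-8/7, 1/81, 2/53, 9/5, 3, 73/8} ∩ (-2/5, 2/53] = {1/81, 2/53}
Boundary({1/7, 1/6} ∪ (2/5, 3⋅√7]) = {1/7, 1/6, 2/5, 3⋅√7}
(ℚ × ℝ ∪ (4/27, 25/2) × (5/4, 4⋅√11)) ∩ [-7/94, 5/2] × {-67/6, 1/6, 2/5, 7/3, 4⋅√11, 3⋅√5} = ((4/27, 5/2] × {7/3, 3⋅√5}) ∪ ((ℚ ∩ [-7/94, 5/2]) × {-67/6, 1/6, 2/5, 7/3, 4⋅√11, 3⋅√5})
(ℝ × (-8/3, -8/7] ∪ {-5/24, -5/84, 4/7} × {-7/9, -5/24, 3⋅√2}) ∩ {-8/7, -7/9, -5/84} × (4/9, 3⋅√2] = {-5/84} × {3⋅√2}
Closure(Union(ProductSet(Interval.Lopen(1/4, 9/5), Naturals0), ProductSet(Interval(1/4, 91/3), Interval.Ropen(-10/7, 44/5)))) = Union(ProductSet(Interval(1/4, 9/5), Union(Complement(Naturals0, Interval.open(-10/7, 44/5)), Naturals0)), ProductSet(Interval(1/4, 91/3), Interval(-10/7, 44/5)))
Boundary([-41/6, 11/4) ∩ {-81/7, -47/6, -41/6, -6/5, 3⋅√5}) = {-41/6, -6/5}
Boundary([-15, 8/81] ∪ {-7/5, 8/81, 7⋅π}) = {-15, 8/81, 7⋅π}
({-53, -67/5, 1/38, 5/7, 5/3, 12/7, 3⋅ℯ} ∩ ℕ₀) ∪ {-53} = {-53}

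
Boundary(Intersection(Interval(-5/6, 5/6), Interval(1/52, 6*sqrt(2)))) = {1/52, 5/6}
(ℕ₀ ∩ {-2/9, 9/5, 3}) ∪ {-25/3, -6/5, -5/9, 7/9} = {-25/3, -6/5, -5/9, 7/9, 3}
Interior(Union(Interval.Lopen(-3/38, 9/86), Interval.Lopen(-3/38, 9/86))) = Interval.open(-3/38, 9/86)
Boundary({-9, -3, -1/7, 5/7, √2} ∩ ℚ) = {-9, -3, -1/7, 5/7}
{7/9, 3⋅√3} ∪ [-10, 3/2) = [-10, 3/2) ∪ {3⋅√3}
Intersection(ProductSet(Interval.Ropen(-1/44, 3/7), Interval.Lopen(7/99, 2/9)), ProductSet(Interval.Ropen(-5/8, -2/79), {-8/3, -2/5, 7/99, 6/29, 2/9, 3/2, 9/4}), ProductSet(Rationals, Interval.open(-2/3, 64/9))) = EmptySet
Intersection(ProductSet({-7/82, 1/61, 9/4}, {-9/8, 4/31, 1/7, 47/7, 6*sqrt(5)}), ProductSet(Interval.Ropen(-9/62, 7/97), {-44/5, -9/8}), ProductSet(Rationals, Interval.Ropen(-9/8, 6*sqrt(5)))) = ProductSet({-7/82, 1/61}, {-9/8})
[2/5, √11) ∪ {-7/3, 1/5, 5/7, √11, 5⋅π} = {-7/3, 1/5, 5⋅π} ∪ [2/5, √11]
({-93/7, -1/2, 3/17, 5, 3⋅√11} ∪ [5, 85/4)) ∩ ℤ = {5, 6, …, 21}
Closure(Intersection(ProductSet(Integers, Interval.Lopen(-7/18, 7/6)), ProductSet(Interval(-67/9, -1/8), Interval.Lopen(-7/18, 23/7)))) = ProductSet(Range(-7, 0, 1), Interval(-7/18, 7/6))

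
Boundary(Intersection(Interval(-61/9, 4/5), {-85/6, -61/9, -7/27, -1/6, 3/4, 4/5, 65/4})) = {-61/9, -7/27, -1/6, 3/4, 4/5}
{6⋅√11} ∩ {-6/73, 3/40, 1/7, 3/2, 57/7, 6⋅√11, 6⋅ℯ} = {6⋅√11}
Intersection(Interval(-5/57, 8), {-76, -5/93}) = {-5/93}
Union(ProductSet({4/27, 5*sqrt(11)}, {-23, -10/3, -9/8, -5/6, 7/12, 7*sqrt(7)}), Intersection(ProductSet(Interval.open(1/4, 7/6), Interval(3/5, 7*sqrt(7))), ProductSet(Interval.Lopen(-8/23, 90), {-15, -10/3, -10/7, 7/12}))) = ProductSet({4/27, 5*sqrt(11)}, {-23, -10/3, -9/8, -5/6, 7/12, 7*sqrt(7)})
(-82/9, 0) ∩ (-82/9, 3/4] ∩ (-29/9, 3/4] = (-29/9, 0)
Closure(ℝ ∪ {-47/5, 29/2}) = ℝ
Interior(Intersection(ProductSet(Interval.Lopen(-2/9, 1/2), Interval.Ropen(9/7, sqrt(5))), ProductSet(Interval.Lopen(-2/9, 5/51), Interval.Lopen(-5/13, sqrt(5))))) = ProductSet(Interval.open(-2/9, 5/51), Interval.open(9/7, sqrt(5)))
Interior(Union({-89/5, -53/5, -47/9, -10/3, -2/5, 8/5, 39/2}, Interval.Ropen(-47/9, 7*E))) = Interval.open(-47/9, 7*E)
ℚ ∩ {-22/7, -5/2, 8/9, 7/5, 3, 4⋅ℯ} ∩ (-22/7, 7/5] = {-5/2, 8/9, 7/5}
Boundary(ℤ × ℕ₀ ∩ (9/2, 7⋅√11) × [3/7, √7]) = {5, 6, …, 23} × {1, 2}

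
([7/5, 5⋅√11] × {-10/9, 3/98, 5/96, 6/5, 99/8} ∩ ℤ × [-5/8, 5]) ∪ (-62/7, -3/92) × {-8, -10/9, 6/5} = ({2, 3, …, 16} × {3/98, 5/96, 6/5}) ∪ ((-62/7, -3/92) × {-8, -10/9, 6/5})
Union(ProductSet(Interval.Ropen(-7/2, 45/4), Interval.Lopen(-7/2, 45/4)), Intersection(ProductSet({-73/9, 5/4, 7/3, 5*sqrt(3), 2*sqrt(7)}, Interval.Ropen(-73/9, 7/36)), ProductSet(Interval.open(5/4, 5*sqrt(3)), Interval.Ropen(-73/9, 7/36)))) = Union(ProductSet({7/3, 2*sqrt(7)}, Interval.Ropen(-73/9, 7/36)), ProductSet(Interval.Ropen(-7/2, 45/4), Interval.Lopen(-7/2, 45/4)))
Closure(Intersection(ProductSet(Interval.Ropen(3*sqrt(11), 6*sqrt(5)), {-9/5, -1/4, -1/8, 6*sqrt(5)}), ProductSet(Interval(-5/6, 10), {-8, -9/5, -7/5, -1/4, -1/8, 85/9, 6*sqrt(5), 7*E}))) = ProductSet(Interval(3*sqrt(11), 10), {-9/5, -1/4, -1/8, 6*sqrt(5)})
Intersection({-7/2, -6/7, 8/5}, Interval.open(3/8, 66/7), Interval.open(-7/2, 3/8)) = EmptySet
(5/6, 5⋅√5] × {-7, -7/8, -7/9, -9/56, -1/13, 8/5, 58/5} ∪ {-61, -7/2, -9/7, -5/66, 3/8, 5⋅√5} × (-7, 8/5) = ({-61, -7/2, -9/7, -5/66, 3/8, 5⋅√5} × (-7, 8/5)) ∪ ((5/6, 5⋅√5] × {-7, -7/8, -7/9, -9/56, -1/13, 8/5, 58/5})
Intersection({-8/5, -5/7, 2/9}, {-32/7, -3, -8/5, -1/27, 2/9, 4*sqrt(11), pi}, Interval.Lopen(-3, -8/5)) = {-8/5}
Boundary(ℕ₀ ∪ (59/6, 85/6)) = {59/6, 85/6} ∪ (ℕ₀ \ (59/6, 85/6))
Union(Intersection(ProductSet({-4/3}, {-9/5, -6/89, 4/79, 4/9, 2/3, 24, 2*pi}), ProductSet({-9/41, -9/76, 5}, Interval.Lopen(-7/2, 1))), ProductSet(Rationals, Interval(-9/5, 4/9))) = ProductSet(Rationals, Interval(-9/5, 4/9))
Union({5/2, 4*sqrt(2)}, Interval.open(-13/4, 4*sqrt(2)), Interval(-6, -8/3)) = Interval(-6, 4*sqrt(2))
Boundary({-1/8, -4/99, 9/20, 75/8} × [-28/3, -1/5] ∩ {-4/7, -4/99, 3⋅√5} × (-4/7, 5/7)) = {-4/99} × [-4/7, -1/5]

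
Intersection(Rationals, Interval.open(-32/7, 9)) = Intersection(Interval.open(-32/7, 9), Rationals)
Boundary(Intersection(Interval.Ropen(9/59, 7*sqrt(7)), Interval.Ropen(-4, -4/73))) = EmptySet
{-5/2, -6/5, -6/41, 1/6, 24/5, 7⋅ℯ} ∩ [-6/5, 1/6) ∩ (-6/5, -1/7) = {-6/41}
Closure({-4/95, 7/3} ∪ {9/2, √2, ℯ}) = {-4/95, 7/3, 9/2, √2, ℯ}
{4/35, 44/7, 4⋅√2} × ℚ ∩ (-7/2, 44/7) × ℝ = {4/35, 4⋅√2} × ℚ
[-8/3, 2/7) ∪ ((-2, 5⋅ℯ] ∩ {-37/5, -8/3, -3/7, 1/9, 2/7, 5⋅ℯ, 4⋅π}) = [-8/3, 2/7] ∪ {5⋅ℯ, 4⋅π}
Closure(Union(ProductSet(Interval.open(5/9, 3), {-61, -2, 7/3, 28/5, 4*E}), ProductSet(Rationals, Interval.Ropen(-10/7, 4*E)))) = Union(ProductSet(Interval(5/9, 3), {-61, -2, 7/3, 28/5, 4*E}), ProductSet(Reals, Interval(-10/7, 4*E)))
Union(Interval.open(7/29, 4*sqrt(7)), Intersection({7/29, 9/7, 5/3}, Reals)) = Interval.Ropen(7/29, 4*sqrt(7))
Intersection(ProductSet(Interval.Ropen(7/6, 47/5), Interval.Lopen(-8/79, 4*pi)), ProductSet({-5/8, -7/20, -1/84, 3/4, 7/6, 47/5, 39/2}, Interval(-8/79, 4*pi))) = ProductSet({7/6}, Interval.Lopen(-8/79, 4*pi))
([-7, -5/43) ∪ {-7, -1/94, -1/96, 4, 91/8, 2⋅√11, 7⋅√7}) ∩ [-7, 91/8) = [-7, -5/43) ∪ {-1/94, -1/96, 4, 2⋅√11}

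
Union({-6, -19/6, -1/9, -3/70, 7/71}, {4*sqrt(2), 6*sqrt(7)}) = {-6, -19/6, -1/9, -3/70, 7/71, 4*sqrt(2), 6*sqrt(7)}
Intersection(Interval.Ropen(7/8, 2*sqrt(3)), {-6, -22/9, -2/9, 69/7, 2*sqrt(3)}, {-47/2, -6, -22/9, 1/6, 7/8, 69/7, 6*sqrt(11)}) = EmptySet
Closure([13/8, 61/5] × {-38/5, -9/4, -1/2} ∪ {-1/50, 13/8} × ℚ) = ({-1/50, 13/8} × ℝ) ∪ ([13/8, 61/5] × {-38/5, -9/4, -1/2})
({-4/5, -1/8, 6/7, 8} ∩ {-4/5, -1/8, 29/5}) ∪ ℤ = ℤ ∪ {-4/5, -1/8}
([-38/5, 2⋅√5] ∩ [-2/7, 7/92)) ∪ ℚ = ℚ ∪ [-2/7, 7/92]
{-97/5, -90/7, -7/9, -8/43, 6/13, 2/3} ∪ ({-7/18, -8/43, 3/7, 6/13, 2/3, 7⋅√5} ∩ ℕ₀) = {-97/5, -90/7, -7/9, -8/43, 6/13, 2/3}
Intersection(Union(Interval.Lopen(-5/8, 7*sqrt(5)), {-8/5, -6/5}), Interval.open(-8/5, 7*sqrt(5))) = Union({-6/5}, Interval.open(-5/8, 7*sqrt(5)))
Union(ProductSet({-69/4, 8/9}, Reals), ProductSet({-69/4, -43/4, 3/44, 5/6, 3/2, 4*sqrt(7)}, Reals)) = ProductSet({-69/4, -43/4, 3/44, 5/6, 8/9, 3/2, 4*sqrt(7)}, Reals)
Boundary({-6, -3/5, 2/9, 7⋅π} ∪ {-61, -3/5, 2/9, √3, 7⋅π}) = {-61, -6, -3/5, 2/9, √3, 7⋅π}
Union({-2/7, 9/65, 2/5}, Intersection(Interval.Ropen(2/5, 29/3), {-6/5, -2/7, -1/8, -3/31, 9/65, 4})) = {-2/7, 9/65, 2/5, 4}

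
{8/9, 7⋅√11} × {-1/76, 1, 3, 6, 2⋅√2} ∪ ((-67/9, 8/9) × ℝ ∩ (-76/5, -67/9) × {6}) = {8/9, 7⋅√11} × {-1/76, 1, 3, 6, 2⋅√2}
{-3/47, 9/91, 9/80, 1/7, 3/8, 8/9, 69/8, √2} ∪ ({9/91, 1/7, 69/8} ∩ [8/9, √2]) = {-3/47, 9/91, 9/80, 1/7, 3/8, 8/9, 69/8, √2}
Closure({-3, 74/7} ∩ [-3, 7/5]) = {-3}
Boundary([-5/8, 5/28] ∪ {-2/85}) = {-5/8, 5/28}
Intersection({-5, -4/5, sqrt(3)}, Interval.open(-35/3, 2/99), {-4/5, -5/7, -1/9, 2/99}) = {-4/5}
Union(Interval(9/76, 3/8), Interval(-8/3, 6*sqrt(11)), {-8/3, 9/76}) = Interval(-8/3, 6*sqrt(11))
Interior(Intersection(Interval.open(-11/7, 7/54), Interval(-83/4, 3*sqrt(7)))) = Interval.open(-11/7, 7/54)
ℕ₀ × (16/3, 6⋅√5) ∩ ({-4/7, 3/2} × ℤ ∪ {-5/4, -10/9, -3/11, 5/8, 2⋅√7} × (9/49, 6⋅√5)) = ∅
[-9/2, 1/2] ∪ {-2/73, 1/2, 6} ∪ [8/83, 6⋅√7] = [-9/2, 6⋅√7]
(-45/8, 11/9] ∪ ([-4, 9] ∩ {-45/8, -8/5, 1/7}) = (-45/8, 11/9]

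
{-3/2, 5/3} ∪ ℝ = ℝ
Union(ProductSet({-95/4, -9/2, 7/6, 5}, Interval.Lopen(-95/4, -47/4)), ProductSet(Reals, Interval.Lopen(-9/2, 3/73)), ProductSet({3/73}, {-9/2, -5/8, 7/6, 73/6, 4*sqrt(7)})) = Union(ProductSet({3/73}, {-9/2, -5/8, 7/6, 73/6, 4*sqrt(7)}), ProductSet({-95/4, -9/2, 7/6, 5}, Interval.Lopen(-95/4, -47/4)), ProductSet(Reals, Interval.Lopen(-9/2, 3/73)))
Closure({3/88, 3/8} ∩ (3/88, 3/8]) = {3/8}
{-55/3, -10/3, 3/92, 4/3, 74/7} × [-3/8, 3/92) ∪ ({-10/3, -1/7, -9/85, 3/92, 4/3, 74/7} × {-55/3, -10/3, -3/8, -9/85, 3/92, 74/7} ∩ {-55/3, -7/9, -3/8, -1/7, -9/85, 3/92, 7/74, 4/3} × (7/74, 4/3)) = {-55/3, -10/3, 3/92, 4/3, 74/7} × [-3/8, 3/92)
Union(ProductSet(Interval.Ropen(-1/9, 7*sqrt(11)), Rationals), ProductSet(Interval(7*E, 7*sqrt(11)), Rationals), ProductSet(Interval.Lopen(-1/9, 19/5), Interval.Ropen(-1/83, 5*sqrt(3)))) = Union(ProductSet(Interval.Lopen(-1/9, 19/5), Interval.Ropen(-1/83, 5*sqrt(3))), ProductSet(Interval(-1/9, 7*sqrt(11)), Rationals))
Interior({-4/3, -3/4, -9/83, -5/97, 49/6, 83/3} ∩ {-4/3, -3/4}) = ∅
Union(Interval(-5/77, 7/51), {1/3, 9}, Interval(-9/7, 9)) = Interval(-9/7, 9)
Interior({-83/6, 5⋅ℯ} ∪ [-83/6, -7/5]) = (-83/6, -7/5)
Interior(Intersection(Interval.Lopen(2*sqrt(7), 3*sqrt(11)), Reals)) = Interval.open(2*sqrt(7), 3*sqrt(11))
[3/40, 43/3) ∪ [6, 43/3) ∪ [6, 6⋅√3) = [3/40, 43/3)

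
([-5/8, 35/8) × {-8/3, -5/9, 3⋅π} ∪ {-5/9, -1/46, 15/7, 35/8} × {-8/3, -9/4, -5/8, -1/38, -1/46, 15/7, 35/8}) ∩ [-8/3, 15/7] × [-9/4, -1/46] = ([-5/8, 15/7] × {-5/9}) ∪ ({-5/9, -1/46, 15/7} × {-9/4, -5/8, -1/38, -1/46})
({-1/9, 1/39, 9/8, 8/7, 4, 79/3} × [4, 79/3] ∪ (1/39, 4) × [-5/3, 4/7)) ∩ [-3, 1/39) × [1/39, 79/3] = {-1/9} × [4, 79/3]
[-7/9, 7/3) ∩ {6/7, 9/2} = {6/7}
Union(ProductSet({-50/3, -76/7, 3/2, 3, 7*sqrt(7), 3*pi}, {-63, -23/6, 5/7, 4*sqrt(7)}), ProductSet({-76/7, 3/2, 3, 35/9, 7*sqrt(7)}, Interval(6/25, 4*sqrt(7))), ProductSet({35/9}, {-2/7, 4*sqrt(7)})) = Union(ProductSet({35/9}, {-2/7, 4*sqrt(7)}), ProductSet({-76/7, 3/2, 3, 35/9, 7*sqrt(7)}, Interval(6/25, 4*sqrt(7))), ProductSet({-50/3, -76/7, 3/2, 3, 7*sqrt(7), 3*pi}, {-63, -23/6, 5/7, 4*sqrt(7)}))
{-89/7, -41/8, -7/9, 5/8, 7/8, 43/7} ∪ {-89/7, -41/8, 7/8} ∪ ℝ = ℝ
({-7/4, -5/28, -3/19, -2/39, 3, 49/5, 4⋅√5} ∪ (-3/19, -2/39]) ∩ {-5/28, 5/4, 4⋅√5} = {-5/28, 4⋅√5}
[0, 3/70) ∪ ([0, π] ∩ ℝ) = [0, π]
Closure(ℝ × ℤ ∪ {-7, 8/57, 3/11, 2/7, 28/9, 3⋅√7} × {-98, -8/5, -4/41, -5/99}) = (ℝ × ℤ) ∪ ({-7, 8/57, 3/11, 2/7, 28/9, 3⋅√7} × {-98, -8/5, -4/41, -5/99})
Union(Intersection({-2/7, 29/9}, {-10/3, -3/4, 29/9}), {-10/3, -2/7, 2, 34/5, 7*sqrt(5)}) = {-10/3, -2/7, 2, 29/9, 34/5, 7*sqrt(5)}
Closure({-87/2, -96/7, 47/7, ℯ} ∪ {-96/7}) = {-87/2, -96/7, 47/7, ℯ}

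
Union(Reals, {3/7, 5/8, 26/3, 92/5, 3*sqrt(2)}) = Reals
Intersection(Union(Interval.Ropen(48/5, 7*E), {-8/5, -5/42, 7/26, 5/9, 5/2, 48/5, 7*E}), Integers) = Range(10, 20, 1)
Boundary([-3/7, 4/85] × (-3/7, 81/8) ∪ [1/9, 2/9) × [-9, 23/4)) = ({-3/7, 4/85} × [-3/7, 81/8]) ∪ ({1/9, 2/9} × [-9, 23/4]) ∪ ([-3/7, 4/85] × {-3/7, 81/8}) ∪ ([1/9, 2/9] × {-9, 23/4})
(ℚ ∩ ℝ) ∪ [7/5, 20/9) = ℚ ∪ [7/5, 20/9]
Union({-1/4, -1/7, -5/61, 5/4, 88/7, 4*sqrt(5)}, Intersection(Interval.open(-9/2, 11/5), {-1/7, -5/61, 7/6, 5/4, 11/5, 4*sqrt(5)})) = {-1/4, -1/7, -5/61, 7/6, 5/4, 88/7, 4*sqrt(5)}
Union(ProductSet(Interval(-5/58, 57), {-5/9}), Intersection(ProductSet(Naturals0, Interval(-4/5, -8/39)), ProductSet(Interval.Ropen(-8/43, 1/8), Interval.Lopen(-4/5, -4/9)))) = Union(ProductSet(Interval(-5/58, 57), {-5/9}), ProductSet(Range(0, 1, 1), Interval.Lopen(-4/5, -4/9)))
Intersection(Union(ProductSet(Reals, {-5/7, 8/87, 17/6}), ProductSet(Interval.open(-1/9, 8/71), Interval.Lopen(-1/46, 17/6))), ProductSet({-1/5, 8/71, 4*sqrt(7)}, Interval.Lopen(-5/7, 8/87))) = ProductSet({-1/5, 8/71, 4*sqrt(7)}, {8/87})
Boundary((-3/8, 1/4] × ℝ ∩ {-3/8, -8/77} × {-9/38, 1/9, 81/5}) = {-8/77} × {-9/38, 1/9, 81/5}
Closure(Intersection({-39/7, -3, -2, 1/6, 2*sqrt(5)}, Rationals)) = {-39/7, -3, -2, 1/6}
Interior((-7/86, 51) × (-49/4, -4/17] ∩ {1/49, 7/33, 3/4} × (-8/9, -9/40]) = ∅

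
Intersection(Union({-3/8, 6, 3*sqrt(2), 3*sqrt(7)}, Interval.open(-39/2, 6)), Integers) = Range(-19, 7, 1)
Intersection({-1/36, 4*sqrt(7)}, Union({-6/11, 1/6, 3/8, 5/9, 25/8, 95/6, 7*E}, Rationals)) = {-1/36}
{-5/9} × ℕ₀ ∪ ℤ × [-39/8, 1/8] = ({-5/9} × ℕ₀) ∪ (ℤ × [-39/8, 1/8])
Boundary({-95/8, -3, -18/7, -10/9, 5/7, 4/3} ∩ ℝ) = {-95/8, -3, -18/7, -10/9, 5/7, 4/3}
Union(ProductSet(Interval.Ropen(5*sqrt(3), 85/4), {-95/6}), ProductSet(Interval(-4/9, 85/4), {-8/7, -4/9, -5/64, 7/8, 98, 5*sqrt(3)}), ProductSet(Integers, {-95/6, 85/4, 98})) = Union(ProductSet(Integers, {-95/6, 85/4, 98}), ProductSet(Interval(-4/9, 85/4), {-8/7, -4/9, -5/64, 7/8, 98, 5*sqrt(3)}), ProductSet(Interval.Ropen(5*sqrt(3), 85/4), {-95/6}))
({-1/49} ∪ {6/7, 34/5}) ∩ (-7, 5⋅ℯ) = {-1/49, 6/7, 34/5}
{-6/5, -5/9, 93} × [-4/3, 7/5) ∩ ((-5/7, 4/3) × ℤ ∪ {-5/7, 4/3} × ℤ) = {-5/9} × {-1, 0, 1}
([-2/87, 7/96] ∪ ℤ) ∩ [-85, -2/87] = {-85, -84, …, -1} ∪ {-2/87}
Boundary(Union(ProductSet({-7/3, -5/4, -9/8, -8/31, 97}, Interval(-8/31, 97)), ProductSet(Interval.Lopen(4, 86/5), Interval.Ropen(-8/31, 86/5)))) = Union(ProductSet({4, 86/5}, Interval(-8/31, 86/5)), ProductSet({-7/3, -5/4, -9/8, -8/31, 97}, Interval(-8/31, 97)), ProductSet(Interval(4, 86/5), {-8/31, 86/5}))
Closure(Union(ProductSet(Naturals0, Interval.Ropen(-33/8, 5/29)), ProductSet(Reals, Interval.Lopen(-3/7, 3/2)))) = Union(ProductSet(Naturals0, Interval.Ropen(-33/8, 5/29)), ProductSet(Reals, Interval(-3/7, 3/2)))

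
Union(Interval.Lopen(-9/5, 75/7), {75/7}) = Interval.Lopen(-9/5, 75/7)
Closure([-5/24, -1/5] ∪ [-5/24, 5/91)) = [-5/24, 5/91]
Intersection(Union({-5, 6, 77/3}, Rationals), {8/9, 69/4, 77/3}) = {8/9, 69/4, 77/3}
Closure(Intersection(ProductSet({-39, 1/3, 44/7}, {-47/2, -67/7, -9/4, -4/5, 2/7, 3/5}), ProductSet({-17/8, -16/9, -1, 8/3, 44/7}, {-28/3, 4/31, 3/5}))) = ProductSet({44/7}, {3/5})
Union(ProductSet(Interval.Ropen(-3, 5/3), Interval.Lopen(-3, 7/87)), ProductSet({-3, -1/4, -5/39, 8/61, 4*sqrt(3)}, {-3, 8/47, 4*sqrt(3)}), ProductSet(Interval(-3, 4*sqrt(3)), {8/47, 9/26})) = Union(ProductSet({-3, -1/4, -5/39, 8/61, 4*sqrt(3)}, {-3, 8/47, 4*sqrt(3)}), ProductSet(Interval.Ropen(-3, 5/3), Interval.Lopen(-3, 7/87)), ProductSet(Interval(-3, 4*sqrt(3)), {8/47, 9/26}))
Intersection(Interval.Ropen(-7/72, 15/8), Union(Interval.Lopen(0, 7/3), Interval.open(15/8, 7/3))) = Interval.open(0, 15/8)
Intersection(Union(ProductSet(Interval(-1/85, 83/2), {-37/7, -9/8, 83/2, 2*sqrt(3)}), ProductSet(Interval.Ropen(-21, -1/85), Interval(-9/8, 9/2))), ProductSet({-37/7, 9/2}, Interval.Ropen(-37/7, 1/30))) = Union(ProductSet({-37/7}, Interval.Ropen(-9/8, 1/30)), ProductSet({9/2}, {-37/7, -9/8}))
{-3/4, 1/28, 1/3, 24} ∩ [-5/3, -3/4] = {-3/4}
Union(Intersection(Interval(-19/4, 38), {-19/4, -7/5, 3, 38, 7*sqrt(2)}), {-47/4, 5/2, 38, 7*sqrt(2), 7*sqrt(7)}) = {-47/4, -19/4, -7/5, 5/2, 3, 38, 7*sqrt(2), 7*sqrt(7)}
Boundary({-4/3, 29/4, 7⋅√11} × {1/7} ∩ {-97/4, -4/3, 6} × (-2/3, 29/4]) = {-4/3} × {1/7}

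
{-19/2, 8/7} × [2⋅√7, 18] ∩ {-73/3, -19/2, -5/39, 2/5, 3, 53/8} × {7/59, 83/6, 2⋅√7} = {-19/2} × {83/6, 2⋅√7}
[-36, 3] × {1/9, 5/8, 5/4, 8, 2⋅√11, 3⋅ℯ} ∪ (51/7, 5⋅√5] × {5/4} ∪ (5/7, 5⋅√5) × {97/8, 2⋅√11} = ((51/7, 5⋅√5] × {5/4}) ∪ ((5/7, 5⋅√5) × {97/8, 2⋅√11}) ∪ ([-36, 3] × {1/9, 5/8, 5/4, 8, 2⋅√11, 3⋅ℯ})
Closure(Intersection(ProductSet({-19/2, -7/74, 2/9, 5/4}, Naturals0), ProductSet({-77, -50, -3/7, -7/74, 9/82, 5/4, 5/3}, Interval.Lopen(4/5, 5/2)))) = ProductSet({-7/74, 5/4}, Range(1, 3, 1))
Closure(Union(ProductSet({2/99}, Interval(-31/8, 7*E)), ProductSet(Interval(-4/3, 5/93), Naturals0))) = Union(ProductSet({2/99}, Interval(-31/8, 7*E)), ProductSet(Interval(-4/3, 5/93), Naturals0))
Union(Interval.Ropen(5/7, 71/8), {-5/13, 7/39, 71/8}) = Union({-5/13, 7/39}, Interval(5/7, 71/8))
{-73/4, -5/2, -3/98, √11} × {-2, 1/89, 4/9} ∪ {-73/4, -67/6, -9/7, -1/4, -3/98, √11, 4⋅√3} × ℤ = ({-73/4, -5/2, -3/98, √11} × {-2, 1/89, 4/9}) ∪ ({-73/4, -67/6, -9/7, -1/4, -3/98, √11, 4⋅√3} × ℤ)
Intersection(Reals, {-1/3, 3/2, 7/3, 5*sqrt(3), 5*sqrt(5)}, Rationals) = {-1/3, 3/2, 7/3}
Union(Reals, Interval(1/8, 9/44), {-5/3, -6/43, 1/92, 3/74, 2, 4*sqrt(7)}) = Interval(-oo, oo)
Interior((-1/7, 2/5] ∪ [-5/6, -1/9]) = (-5/6, 2/5)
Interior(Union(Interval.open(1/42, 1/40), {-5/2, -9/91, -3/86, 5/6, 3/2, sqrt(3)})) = Interval.open(1/42, 1/40)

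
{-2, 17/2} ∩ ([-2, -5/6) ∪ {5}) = {-2}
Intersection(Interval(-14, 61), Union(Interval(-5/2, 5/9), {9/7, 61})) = Union({9/7, 61}, Interval(-5/2, 5/9))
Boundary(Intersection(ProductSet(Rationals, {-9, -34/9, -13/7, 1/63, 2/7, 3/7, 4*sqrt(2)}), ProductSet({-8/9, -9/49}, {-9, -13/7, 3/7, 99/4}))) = ProductSet({-8/9, -9/49}, {-9, -13/7, 3/7})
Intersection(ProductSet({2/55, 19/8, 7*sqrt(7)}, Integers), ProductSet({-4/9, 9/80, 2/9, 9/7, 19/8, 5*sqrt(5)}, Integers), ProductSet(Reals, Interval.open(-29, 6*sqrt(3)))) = ProductSet({19/8}, Range(-28, 11, 1))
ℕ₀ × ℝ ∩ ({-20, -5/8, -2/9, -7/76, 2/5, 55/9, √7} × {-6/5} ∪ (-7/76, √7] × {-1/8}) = {0, 1, 2} × {-1/8}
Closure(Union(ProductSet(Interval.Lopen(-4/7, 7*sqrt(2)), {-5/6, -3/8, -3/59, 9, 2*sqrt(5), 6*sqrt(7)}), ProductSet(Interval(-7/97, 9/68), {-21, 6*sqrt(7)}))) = Union(ProductSet(Interval(-4/7, 7*sqrt(2)), {-5/6, -3/8, -3/59, 9, 2*sqrt(5), 6*sqrt(7)}), ProductSet(Interval(-7/97, 9/68), {-21, 6*sqrt(7)}))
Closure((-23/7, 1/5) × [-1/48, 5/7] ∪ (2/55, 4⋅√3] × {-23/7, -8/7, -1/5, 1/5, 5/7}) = ([-23/7, 1/5] × [-1/48, 5/7]) ∪ ([2/55, 4⋅√3] × {-23/7, -8/7, -1/5, 5/7}) ∪ ((2/55, 4⋅√3] × {-23/7, -8/7, -1/5, 1/5, 5/7})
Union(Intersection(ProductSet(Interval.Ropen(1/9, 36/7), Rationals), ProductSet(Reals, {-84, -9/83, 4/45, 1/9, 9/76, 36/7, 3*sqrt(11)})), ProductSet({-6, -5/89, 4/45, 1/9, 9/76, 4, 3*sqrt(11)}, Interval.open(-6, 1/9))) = Union(ProductSet({-6, -5/89, 4/45, 1/9, 9/76, 4, 3*sqrt(11)}, Interval.open(-6, 1/9)), ProductSet(Interval.Ropen(1/9, 36/7), {-84, -9/83, 4/45, 1/9, 9/76, 36/7}))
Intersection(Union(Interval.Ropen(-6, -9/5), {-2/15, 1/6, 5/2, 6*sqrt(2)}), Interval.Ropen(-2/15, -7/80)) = {-2/15}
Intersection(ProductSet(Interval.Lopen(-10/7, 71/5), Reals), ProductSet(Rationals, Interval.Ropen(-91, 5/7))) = ProductSet(Intersection(Interval.Lopen(-10/7, 71/5), Rationals), Interval.Ropen(-91, 5/7))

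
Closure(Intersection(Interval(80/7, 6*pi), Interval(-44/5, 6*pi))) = Interval(80/7, 6*pi)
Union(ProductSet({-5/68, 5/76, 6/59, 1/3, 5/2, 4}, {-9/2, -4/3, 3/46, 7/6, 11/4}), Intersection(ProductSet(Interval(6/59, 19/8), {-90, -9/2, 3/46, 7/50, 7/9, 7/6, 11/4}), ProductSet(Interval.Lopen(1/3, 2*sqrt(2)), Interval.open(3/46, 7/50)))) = ProductSet({-5/68, 5/76, 6/59, 1/3, 5/2, 4}, {-9/2, -4/3, 3/46, 7/6, 11/4})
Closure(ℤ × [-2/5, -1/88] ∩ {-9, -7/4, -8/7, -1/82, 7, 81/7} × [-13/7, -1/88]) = {-9, 7} × [-2/5, -1/88]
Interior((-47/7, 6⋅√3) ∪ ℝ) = (-∞, ∞)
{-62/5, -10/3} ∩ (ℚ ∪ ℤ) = {-62/5, -10/3}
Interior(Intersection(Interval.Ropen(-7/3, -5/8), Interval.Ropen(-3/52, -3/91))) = EmptySet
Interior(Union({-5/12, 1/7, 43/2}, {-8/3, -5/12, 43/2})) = EmptySet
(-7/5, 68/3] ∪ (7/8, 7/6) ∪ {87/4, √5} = (-7/5, 68/3]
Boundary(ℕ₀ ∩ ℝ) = ℕ₀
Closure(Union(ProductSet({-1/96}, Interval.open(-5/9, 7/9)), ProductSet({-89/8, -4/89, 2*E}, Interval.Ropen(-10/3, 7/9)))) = Union(ProductSet({-1/96}, Interval(-5/9, 7/9)), ProductSet({-89/8, -4/89, 2*E}, Interval(-10/3, 7/9)))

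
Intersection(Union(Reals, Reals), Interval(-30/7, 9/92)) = Interval(-30/7, 9/92)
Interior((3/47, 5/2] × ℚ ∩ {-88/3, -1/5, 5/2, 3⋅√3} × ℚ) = ∅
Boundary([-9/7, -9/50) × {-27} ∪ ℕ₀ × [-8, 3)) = (ℕ₀ × [-8, 3]) ∪ ([-9/7, -9/50] × {-27})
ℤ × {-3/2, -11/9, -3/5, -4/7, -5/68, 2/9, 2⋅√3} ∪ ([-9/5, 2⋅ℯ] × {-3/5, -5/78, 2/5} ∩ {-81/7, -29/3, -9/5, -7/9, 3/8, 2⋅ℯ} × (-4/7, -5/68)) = ℤ × {-3/2, -11/9, -3/5, -4/7, -5/68, 2/9, 2⋅√3}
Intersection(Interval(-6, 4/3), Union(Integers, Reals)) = Interval(-6, 4/3)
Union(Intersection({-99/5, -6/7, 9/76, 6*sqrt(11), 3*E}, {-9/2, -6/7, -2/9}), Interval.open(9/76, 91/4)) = Union({-6/7}, Interval.open(9/76, 91/4))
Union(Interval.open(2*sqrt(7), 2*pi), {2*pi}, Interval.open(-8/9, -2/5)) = Union(Interval.open(-8/9, -2/5), Interval.Lopen(2*sqrt(7), 2*pi))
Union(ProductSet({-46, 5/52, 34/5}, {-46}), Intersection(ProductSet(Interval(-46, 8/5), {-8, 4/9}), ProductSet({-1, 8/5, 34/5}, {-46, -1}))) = ProductSet({-46, 5/52, 34/5}, {-46})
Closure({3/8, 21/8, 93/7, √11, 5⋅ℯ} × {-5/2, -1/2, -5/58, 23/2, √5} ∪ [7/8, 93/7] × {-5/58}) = ([7/8, 93/7] × {-5/58}) ∪ ({3/8, 21/8, 93/7, √11, 5⋅ℯ} × {-5/2, -1/2, -5/58, 23/2, √5})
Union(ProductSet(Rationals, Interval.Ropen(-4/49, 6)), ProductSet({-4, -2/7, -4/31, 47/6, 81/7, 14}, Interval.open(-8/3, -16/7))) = Union(ProductSet({-4, -2/7, -4/31, 47/6, 81/7, 14}, Interval.open(-8/3, -16/7)), ProductSet(Rationals, Interval.Ropen(-4/49, 6)))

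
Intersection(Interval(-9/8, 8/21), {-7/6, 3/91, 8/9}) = {3/91}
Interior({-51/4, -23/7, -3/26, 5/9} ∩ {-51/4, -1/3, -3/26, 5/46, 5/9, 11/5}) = ∅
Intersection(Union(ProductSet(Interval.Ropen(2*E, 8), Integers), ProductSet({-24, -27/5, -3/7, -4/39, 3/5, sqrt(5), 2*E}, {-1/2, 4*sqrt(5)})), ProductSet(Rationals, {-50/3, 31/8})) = EmptySet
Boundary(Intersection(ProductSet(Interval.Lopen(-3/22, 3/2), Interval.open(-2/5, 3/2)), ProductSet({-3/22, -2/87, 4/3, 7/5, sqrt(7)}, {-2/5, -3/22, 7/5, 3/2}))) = ProductSet({-2/87, 4/3, 7/5}, {-3/22, 7/5})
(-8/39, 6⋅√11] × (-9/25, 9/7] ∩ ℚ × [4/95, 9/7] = (ℚ ∩ (-8/39, 6⋅√11]) × [4/95, 9/7]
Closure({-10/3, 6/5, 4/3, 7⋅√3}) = {-10/3, 6/5, 4/3, 7⋅√3}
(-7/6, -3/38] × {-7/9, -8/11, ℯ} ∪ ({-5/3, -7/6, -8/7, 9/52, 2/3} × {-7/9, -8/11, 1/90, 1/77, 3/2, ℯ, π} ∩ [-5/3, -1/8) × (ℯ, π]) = ({-5/3, -7/6, -8/7} × {π}) ∪ ((-7/6, -3/38] × {-7/9, -8/11, ℯ})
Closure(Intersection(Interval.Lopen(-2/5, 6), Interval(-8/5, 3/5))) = Interval(-2/5, 3/5)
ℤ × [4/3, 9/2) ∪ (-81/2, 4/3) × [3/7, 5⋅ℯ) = (ℤ × [4/3, 9/2)) ∪ ((-81/2, 4/3) × [3/7, 5⋅ℯ))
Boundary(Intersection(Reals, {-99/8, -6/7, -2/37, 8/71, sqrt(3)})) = {-99/8, -6/7, -2/37, 8/71, sqrt(3)}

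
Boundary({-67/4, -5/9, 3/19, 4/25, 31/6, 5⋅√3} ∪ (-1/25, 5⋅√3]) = {-67/4, -5/9, -1/25, 5⋅√3}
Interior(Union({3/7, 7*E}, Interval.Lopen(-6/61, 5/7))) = Interval.open(-6/61, 5/7)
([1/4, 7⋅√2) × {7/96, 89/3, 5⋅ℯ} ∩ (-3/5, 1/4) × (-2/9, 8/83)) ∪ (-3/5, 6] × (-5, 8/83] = (-3/5, 6] × (-5, 8/83]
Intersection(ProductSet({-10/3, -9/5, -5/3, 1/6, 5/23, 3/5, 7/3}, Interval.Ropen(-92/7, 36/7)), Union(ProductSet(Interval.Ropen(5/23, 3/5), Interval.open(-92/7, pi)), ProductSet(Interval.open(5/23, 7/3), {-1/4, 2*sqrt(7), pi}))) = Union(ProductSet({5/23}, Interval.open(-92/7, pi)), ProductSet({3/5}, {-1/4, pi}))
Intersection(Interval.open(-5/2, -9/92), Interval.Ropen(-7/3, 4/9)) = Interval.Ropen(-7/3, -9/92)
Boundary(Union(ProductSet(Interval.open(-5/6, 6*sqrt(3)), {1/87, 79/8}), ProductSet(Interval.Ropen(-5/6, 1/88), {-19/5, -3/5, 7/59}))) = Union(ProductSet(Interval(-5/6, 1/88), {-19/5, -3/5, 7/59}), ProductSet(Interval(-5/6, 6*sqrt(3)), {1/87, 79/8}))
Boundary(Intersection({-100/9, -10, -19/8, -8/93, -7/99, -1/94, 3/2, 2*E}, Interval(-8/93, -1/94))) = {-8/93, -7/99, -1/94}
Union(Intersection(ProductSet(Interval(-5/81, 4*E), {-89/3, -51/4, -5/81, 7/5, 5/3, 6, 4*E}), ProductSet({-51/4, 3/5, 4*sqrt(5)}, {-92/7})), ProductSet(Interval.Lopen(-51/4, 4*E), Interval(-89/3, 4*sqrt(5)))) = ProductSet(Interval.Lopen(-51/4, 4*E), Interval(-89/3, 4*sqrt(5)))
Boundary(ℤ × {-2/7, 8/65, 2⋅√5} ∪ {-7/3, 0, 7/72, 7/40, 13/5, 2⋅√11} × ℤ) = (ℤ × {-2/7, 8/65, 2⋅√5}) ∪ ({-7/3, 0, 7/72, 7/40, 13/5, 2⋅√11} × ℤ)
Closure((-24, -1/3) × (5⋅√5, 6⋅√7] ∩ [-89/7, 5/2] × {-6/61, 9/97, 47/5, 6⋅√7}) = [-89/7, -1/3] × {6⋅√7}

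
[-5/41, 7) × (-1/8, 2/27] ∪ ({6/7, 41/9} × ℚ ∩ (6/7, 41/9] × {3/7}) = ({41/9} × {3/7}) ∪ ([-5/41, 7) × (-1/8, 2/27])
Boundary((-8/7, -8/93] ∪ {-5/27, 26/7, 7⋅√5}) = {-8/7, -8/93, 26/7, 7⋅√5}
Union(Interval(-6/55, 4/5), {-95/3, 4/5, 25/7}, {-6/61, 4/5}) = Union({-95/3, 25/7}, Interval(-6/55, 4/5))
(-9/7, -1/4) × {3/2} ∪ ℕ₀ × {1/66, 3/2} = (ℕ₀ × {1/66, 3/2}) ∪ ((-9/7, -1/4) × {3/2})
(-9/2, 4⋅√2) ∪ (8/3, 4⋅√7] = (-9/2, 4⋅√7]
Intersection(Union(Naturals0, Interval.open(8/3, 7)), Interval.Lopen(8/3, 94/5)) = Union(Interval.Lopen(8/3, 7), Range(3, 19, 1))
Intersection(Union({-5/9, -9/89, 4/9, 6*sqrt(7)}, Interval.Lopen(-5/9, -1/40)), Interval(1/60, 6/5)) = {4/9}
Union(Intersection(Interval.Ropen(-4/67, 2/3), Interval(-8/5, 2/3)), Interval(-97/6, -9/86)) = Union(Interval(-97/6, -9/86), Interval.Ropen(-4/67, 2/3))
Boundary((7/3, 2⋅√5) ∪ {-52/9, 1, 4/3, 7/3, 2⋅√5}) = {-52/9, 1, 4/3, 7/3, 2⋅√5}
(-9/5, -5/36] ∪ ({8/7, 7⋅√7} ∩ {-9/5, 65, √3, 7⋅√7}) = (-9/5, -5/36] ∪ {7⋅√7}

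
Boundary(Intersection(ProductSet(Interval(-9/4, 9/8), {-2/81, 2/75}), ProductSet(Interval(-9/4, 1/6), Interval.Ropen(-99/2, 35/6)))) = ProductSet(Interval(-9/4, 1/6), {-2/81, 2/75})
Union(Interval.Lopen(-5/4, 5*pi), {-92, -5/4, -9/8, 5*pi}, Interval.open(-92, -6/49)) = Interval(-92, 5*pi)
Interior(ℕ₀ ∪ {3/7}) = ∅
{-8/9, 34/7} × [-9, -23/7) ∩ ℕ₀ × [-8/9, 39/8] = ∅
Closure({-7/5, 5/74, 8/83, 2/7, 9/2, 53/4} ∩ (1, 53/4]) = {9/2, 53/4}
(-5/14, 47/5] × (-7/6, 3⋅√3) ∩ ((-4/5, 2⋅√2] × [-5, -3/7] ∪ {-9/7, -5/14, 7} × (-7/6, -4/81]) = ({7} × (-7/6, -4/81]) ∪ ((-5/14, 2⋅√2] × (-7/6, -3/7])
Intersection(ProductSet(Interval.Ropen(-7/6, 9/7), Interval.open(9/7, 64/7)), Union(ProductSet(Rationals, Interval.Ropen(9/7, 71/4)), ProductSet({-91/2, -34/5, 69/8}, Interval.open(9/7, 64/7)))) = ProductSet(Intersection(Interval.Ropen(-7/6, 9/7), Rationals), Interval.open(9/7, 64/7))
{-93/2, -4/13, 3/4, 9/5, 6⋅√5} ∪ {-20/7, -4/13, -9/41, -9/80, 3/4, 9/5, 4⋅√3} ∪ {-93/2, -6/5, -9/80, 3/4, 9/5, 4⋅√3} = {-93/2, -20/7, -6/5, -4/13, -9/41, -9/80, 3/4, 9/5, 4⋅√3, 6⋅√5}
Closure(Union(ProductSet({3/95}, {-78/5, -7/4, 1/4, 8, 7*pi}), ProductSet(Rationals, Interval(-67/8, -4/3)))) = Union(ProductSet({3/95}, {-78/5, -7/4, 1/4, 8, 7*pi}), ProductSet(Reals, Interval(-67/8, -4/3)))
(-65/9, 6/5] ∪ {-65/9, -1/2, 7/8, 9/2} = [-65/9, 6/5] ∪ {9/2}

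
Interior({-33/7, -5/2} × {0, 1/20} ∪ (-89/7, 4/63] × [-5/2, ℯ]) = (-89/7, 4/63) × (-5/2, ℯ)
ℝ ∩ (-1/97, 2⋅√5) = (-1/97, 2⋅√5)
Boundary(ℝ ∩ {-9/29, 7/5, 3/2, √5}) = {-9/29, 7/5, 3/2, √5}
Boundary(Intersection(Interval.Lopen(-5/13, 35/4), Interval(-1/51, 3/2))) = {-1/51, 3/2}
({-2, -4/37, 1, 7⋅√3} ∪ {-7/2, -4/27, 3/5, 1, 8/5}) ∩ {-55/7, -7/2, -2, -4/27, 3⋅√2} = {-7/2, -2, -4/27}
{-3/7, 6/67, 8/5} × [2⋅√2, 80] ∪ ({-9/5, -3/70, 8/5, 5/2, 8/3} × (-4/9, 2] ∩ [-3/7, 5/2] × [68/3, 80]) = {-3/7, 6/67, 8/5} × [2⋅√2, 80]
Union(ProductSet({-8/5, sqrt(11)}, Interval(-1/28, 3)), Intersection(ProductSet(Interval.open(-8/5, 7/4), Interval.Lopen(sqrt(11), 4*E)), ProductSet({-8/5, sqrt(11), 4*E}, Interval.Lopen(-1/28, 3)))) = ProductSet({-8/5, sqrt(11)}, Interval(-1/28, 3))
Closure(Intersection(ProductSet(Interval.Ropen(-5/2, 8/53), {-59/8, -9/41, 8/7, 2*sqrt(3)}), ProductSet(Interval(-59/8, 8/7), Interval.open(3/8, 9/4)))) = ProductSet(Interval(-5/2, 8/53), {8/7})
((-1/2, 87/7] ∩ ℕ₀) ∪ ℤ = ℤ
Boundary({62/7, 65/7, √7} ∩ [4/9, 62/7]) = {62/7, √7}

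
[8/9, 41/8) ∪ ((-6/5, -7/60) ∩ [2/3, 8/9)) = [8/9, 41/8)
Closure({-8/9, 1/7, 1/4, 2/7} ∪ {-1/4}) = {-8/9, -1/4, 1/7, 1/4, 2/7}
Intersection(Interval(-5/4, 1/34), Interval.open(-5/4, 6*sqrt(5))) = Interval.Lopen(-5/4, 1/34)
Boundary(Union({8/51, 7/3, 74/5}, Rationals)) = Reals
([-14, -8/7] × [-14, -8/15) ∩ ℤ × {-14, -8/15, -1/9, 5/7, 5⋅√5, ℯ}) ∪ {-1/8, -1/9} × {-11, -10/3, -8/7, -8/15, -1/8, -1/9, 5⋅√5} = ({-14, -13, …, -2} × {-14}) ∪ ({-1/8, -1/9} × {-11, -10/3, -8/7, -8/15, -1/8, -1/9, 5⋅√5})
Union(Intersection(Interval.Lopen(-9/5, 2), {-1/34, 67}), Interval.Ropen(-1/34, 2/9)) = Interval.Ropen(-1/34, 2/9)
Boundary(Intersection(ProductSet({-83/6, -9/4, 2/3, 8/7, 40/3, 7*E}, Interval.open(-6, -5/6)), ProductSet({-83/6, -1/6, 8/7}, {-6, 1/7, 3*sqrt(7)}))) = EmptySet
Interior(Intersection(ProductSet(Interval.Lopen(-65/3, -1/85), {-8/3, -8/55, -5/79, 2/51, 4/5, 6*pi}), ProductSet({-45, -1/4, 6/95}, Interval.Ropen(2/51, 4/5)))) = EmptySet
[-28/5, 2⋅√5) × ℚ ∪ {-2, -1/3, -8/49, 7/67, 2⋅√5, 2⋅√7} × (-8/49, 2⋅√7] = ([-28/5, 2⋅√5) × ℚ) ∪ ({-2, -1/3, -8/49, 7/67, 2⋅√5, 2⋅√7} × (-8/49, 2⋅√7])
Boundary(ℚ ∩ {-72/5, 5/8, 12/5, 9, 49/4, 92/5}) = {-72/5, 5/8, 12/5, 9, 49/4, 92/5}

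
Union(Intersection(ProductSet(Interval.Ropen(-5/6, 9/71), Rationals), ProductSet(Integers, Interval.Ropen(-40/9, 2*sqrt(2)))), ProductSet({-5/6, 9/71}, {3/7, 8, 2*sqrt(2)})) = Union(ProductSet({-5/6, 9/71}, {3/7, 8, 2*sqrt(2)}), ProductSet(Range(0, 1, 1), Intersection(Interval.Ropen(-40/9, 2*sqrt(2)), Rationals)))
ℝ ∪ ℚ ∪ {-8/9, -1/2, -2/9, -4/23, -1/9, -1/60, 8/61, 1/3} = ℝ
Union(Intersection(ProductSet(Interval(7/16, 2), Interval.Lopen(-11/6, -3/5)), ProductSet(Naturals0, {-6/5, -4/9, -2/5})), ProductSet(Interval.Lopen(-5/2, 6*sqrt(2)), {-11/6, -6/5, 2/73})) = ProductSet(Interval.Lopen(-5/2, 6*sqrt(2)), {-11/6, -6/5, 2/73})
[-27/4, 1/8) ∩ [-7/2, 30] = [-7/2, 1/8)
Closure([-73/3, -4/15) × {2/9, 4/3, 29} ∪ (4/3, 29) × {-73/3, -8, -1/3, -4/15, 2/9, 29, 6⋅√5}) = ([-73/3, -4/15] × {2/9, 4/3, 29}) ∪ ([4/3, 29] × {-73/3, -8, -1/3, -4/15, 2/9, 29, 6⋅√5})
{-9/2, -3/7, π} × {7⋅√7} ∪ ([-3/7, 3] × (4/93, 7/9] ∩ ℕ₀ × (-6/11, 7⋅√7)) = ({0, 1, 2, 3} × (4/93, 7/9]) ∪ ({-9/2, -3/7, π} × {7⋅√7})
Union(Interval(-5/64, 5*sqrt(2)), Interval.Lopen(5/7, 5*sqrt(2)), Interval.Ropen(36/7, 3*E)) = Interval.Ropen(-5/64, 3*E)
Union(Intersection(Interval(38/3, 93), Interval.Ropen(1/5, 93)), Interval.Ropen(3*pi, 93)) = Interval.Ropen(3*pi, 93)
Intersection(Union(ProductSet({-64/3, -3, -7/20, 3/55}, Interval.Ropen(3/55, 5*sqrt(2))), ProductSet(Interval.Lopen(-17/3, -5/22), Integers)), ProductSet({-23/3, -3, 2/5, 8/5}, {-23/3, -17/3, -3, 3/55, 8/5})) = ProductSet({-3}, {-3, 3/55, 8/5})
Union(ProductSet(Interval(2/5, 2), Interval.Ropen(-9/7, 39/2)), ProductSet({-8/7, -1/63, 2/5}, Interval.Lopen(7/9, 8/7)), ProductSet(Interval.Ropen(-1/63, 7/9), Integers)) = Union(ProductSet({-8/7, -1/63, 2/5}, Interval.Lopen(7/9, 8/7)), ProductSet(Interval.Ropen(-1/63, 7/9), Integers), ProductSet(Interval(2/5, 2), Interval.Ropen(-9/7, 39/2)))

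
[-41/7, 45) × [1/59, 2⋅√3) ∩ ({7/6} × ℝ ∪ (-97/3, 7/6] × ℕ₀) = ([-41/7, 7/6] × {1, 2, 3}) ∪ ({7/6} × [1/59, 2⋅√3))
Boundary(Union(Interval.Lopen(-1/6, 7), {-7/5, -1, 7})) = {-7/5, -1, -1/6, 7}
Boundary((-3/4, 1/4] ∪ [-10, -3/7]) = {-10, 1/4}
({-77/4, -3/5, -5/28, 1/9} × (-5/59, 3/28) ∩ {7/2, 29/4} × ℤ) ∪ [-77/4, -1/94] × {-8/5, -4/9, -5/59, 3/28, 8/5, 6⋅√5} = [-77/4, -1/94] × {-8/5, -4/9, -5/59, 3/28, 8/5, 6⋅√5}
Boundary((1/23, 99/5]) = {1/23, 99/5}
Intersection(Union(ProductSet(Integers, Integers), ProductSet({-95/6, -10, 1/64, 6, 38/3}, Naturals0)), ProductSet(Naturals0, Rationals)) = ProductSet(Naturals0, Integers)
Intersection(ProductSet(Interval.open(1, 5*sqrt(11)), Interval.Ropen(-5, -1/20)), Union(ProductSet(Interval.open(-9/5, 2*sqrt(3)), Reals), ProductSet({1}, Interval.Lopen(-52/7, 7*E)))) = ProductSet(Interval.open(1, 2*sqrt(3)), Interval.Ropen(-5, -1/20))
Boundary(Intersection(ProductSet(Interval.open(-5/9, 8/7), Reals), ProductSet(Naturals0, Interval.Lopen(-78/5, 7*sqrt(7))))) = ProductSet(Range(0, 2, 1), Interval(-78/5, 7*sqrt(7)))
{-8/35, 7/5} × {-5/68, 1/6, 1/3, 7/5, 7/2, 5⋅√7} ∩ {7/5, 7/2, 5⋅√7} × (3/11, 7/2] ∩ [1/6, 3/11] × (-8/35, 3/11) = ∅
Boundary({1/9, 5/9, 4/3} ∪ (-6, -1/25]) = {-6, -1/25, 1/9, 5/9, 4/3}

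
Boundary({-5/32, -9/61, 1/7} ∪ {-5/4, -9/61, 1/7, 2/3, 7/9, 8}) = {-5/4, -5/32, -9/61, 1/7, 2/3, 7/9, 8}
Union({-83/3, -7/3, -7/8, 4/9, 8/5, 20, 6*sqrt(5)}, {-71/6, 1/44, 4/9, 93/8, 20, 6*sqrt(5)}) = {-83/3, -71/6, -7/3, -7/8, 1/44, 4/9, 8/5, 93/8, 20, 6*sqrt(5)}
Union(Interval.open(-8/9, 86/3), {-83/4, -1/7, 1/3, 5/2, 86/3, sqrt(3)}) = Union({-83/4}, Interval.Lopen(-8/9, 86/3))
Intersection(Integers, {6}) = {6}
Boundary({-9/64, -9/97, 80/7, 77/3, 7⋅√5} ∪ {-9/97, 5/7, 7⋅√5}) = {-9/64, -9/97, 5/7, 80/7, 77/3, 7⋅√5}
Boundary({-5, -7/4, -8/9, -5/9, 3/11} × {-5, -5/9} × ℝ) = {-5, -7/4, -8/9, -5/9, 3/11} × {-5, -5/9} × ℝ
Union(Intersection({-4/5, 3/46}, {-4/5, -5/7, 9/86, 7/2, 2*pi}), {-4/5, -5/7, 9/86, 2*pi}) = {-4/5, -5/7, 9/86, 2*pi}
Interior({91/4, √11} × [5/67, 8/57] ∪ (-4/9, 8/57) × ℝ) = (-4/9, 8/57) × ℝ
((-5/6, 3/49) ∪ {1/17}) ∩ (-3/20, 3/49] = (-3/20, 3/49)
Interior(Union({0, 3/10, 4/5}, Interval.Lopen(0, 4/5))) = Interval.open(0, 4/5)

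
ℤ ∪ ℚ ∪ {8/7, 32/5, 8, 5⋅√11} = ℚ ∪ {5⋅√11}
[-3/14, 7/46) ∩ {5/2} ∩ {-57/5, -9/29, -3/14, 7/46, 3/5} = ∅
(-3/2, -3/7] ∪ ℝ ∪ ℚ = ℚ ∪ (-∞, ∞)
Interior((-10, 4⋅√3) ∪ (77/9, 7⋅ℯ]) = (-10, 4⋅√3) ∪ (77/9, 7⋅ℯ)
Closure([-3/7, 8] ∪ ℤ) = ℤ ∪ [-3/7, 8]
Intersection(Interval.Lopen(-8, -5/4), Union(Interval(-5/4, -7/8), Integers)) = Union({-5/4}, Range(-7, -1, 1))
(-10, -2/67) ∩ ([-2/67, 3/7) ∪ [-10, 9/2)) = (-10, -2/67)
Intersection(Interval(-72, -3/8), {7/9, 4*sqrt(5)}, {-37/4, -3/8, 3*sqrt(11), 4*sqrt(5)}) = EmptySet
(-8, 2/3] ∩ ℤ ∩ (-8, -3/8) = {-7, -6, …, -1}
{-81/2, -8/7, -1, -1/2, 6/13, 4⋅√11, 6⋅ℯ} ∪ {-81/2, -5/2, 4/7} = {-81/2, -5/2, -8/7, -1, -1/2, 6/13, 4/7, 4⋅√11, 6⋅ℯ}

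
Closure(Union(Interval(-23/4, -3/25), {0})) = Union({0}, Interval(-23/4, -3/25))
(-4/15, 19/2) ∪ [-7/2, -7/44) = [-7/2, 19/2)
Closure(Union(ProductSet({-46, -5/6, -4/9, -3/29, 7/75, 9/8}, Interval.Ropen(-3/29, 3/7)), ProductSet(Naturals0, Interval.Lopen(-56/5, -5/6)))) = Union(ProductSet({-46, -5/6, -4/9, -3/29, 7/75, 9/8}, Interval(-3/29, 3/7)), ProductSet(Naturals0, Interval(-56/5, -5/6)))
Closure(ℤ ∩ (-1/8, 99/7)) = {0, 1, …, 14}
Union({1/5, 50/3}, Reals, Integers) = Reals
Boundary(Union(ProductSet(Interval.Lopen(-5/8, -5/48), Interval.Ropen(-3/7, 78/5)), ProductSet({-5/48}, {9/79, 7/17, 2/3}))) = Union(ProductSet({-5/8, -5/48}, Interval(-3/7, 78/5)), ProductSet(Interval(-5/8, -5/48), {-3/7, 78/5}))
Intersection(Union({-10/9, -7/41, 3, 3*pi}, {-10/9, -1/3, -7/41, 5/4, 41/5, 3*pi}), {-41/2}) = EmptySet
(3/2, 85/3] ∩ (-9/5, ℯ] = (3/2, ℯ]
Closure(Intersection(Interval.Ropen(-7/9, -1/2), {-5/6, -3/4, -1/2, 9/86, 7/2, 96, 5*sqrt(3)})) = {-3/4}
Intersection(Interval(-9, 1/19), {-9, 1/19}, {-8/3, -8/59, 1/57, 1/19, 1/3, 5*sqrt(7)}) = {1/19}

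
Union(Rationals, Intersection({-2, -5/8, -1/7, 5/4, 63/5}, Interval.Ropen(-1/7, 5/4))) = Rationals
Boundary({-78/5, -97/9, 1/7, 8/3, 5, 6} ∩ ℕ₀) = {5, 6}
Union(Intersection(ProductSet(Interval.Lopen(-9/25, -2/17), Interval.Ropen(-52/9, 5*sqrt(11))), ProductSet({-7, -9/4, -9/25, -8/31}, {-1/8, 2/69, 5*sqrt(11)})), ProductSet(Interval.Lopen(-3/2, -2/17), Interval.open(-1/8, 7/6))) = Union(ProductSet({-8/31}, {-1/8, 2/69}), ProductSet(Interval.Lopen(-3/2, -2/17), Interval.open(-1/8, 7/6)))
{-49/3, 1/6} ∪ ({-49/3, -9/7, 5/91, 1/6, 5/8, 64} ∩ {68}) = {-49/3, 1/6}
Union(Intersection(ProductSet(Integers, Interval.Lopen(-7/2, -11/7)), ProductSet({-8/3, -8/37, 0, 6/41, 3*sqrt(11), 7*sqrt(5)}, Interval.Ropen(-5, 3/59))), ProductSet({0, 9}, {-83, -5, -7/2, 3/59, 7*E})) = Union(ProductSet({0}, Interval.Lopen(-7/2, -11/7)), ProductSet({0, 9}, {-83, -5, -7/2, 3/59, 7*E}))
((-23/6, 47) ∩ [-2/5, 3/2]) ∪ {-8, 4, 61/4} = {-8, 4, 61/4} ∪ [-2/5, 3/2]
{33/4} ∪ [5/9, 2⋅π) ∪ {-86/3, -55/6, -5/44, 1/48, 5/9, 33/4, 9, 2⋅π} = {-86/3, -55/6, -5/44, 1/48, 33/4, 9} ∪ [5/9, 2⋅π]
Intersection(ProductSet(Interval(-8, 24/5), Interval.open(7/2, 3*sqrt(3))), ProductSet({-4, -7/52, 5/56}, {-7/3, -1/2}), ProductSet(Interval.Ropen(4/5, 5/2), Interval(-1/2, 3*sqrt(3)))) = EmptySet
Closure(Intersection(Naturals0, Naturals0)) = Naturals0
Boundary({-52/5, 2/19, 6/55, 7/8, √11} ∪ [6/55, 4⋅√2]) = {-52/5, 2/19, 6/55, 4⋅√2}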